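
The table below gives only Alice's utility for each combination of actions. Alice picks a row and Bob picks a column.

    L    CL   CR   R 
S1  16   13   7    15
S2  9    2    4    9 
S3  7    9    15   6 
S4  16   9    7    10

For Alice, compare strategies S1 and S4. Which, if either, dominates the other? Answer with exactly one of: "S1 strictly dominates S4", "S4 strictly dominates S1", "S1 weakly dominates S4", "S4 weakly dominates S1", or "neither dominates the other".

S1 weakly dominates S4

Compare S1 to S4 across each opponent action: L: 16=16, CL: 13>9, CR: 7=7, R: 15>10.
S1 is at least as good everywhere and strictly better somewhere (tied only at L, CR), so S1 weakly but not strictly dominates S4.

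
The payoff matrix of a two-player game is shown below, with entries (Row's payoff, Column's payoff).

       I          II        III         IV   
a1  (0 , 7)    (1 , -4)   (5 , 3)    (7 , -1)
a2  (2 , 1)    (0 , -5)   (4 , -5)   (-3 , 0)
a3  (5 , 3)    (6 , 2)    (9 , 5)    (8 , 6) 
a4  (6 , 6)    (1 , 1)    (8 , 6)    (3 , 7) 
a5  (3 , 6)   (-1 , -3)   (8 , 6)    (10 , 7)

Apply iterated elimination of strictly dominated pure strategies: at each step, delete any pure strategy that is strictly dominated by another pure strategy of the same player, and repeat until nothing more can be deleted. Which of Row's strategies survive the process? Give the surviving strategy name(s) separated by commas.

Row's strategy a1 is strictly dominated by a3 (I: 5>0, II: 6>1, III: 9>5, IV: 8>7) and is removed.
Row a2 is eliminated: a3 beats it against every remaining column (I: 5>2, II: 6>0, III: 9>4, IV: 8>-3).
For Column, IV strictly dominates I on the remaining rows (a3: 6>3, a4: 7>6, a5: 7>6); eliminate I.
Row a4 is eliminated: a3 beats it against every remaining column (II: 6>1, III: 9>8, IV: 8>3).
Column's strategy II is strictly dominated by III (a3: 5>2, a5: 6>-3) and is removed.
For Column, IV strictly dominates III on the remaining rows (a3: 6>5, a5: 7>6); eliminate III.
Row's strategy a3 is strictly dominated by a5 (IV: 10>8) and is removed.
Among the remaining strategies, none is strictly dominated by another pure strategy of the same player, so the elimination stops.
Surviving strategies — Row: {a5}; Column: {IV}.

a5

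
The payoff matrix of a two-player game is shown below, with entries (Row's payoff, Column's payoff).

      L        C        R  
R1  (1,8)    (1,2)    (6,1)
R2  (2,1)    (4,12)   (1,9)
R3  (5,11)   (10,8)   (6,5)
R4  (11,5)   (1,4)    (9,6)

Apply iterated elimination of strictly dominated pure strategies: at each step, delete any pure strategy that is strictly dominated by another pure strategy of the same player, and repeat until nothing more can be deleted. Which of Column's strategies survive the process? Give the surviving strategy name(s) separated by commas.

R

Row R2 is eliminated: R3 beats it against every remaining column (L: 5>2, C: 10>4, R: 6>1).
Column C is eliminated: L beats it against every remaining row (R1: 8>2, R3: 11>8, R4: 5>4).
Row's strategy R1 is strictly dominated by R4 (L: 11>1, R: 9>6) and is removed.
For Row, R4 strictly dominates R3 on the remaining columns (L: 11>5, R: 9>6); eliminate R3.
Column's strategy L is strictly dominated by R (R4: 6>5) and is removed.
Among the remaining strategies, none is strictly dominated by another pure strategy of the same player, so the elimination stops.
Surviving strategies — Row: {R4}; Column: {R}.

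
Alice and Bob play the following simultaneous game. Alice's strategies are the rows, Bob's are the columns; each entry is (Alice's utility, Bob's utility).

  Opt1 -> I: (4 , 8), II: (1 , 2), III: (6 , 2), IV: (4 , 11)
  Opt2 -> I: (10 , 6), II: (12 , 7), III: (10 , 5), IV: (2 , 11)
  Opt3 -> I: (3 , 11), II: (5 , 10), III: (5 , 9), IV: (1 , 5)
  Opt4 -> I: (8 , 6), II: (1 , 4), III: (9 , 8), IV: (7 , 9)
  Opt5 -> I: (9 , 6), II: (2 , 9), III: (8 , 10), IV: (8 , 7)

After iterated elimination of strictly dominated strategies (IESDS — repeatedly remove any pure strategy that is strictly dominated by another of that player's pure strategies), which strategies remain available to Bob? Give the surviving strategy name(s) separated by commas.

II, III, IV

Alice's strategy Opt1 is strictly dominated by Opt5 (I: 9>4, II: 2>1, III: 8>6, IV: 8>4) and is removed.
For Alice, Opt2 strictly dominates Opt3 on the remaining columns (I: 10>3, II: 12>5, III: 10>5, IV: 2>1); eliminate Opt3.
Bob's strategy I is strictly dominated by IV (Opt2: 11>6, Opt4: 9>6, Opt5: 7>6) and is removed.
Among the remaining strategies, none is strictly dominated by another pure strategy of the same player, so the elimination stops.
Surviving strategies — Alice: {Opt2, Opt4, Opt5}; Bob: {II, III, IV}.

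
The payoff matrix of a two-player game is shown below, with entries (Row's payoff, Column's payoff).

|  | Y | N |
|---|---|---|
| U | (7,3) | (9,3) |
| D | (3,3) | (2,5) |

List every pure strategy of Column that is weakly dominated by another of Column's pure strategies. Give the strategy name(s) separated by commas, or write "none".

Y

Y is weakly dominated by N (U: 3=3, D: 5>3).
N: no other strategy beats it everywhere (Y at D (5>3)).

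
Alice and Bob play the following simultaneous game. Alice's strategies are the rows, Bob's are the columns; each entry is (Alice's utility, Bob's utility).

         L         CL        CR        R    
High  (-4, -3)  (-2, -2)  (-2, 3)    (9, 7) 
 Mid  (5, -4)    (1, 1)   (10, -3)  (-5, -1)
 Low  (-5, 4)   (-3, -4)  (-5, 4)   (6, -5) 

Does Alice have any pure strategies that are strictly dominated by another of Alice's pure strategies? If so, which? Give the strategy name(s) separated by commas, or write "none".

Low

High: no other strategy beats it everywhere (Mid at R (9>-5); Low at L (-4>-5)).
Mid: no other strategy beats it everywhere (High at L (5>-4); Low at L (5>-5)).
High strictly dominates Low — L: -4>-5, CL: -2>-3, CR: -2>-5, R: 9>6.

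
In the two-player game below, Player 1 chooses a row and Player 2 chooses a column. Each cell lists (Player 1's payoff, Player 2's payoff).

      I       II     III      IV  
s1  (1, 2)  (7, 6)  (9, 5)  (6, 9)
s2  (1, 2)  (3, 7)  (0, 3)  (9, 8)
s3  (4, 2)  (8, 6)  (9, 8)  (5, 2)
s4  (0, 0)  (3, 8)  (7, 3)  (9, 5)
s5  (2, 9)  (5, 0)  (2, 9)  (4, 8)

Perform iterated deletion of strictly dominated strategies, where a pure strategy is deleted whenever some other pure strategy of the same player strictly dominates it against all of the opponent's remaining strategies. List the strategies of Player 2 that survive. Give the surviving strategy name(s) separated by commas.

II, III, IV

Player 1's strategy s5 is strictly dominated by s3 (I: 4>2, II: 8>5, III: 9>2, IV: 5>4) and is removed.
Player 2's strategy I is strictly dominated by II (s1: 6>2, s2: 7>2, s3: 6>2, s4: 8>0) and is removed.
Among the remaining strategies, none is strictly dominated by another pure strategy of the same player, so the elimination stops.
Surviving strategies — Player 1: {s1, s2, s3, s4}; Player 2: {II, III, IV}.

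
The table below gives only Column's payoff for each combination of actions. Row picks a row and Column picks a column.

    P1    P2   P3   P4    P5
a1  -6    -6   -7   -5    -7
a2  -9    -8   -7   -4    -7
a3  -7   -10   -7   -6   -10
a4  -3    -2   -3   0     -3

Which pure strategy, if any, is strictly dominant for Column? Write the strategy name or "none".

P4 vs P1: a1: -5>-6, a2: -4>-9, a3: -6>-7, a4: 0>-3.
P4 vs P2: a1: -5>-6, a2: -4>-8, a3: -6>-10, a4: 0>-2.
P4 vs P3: a1: -5>-7, a2: -4>-7, a3: -6>-7, a4: 0>-3.
P4 vs P5: a1: -5>-7, a2: -4>-7, a3: -6>-10, a4: 0>-3.
P4 strictly beats every other strategy against every opponent action, so it is strictly dominant.

P4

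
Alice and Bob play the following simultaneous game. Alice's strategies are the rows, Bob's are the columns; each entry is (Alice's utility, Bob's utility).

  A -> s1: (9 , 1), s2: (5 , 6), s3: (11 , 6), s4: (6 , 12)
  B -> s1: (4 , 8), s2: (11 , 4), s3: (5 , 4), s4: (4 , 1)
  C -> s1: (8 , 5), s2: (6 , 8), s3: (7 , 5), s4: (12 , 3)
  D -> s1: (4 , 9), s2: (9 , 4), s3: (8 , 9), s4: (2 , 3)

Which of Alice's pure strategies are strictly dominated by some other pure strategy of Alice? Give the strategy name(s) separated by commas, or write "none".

none

A: no other strategy beats it everywhere (B at s1 (9>4); C at s1 (9>8); D at s1 (9>4)).
Nothing dominates B: A at s2 (11>5); C at s2 (11>6); D at s1 (4=4).
Nothing dominates C: A at s2 (6>5); B at s1 (8>4); D at s1 (8>4).
Nothing dominates D: A at s2 (9>5); B at s1 (4=4); C at s2 (9>6).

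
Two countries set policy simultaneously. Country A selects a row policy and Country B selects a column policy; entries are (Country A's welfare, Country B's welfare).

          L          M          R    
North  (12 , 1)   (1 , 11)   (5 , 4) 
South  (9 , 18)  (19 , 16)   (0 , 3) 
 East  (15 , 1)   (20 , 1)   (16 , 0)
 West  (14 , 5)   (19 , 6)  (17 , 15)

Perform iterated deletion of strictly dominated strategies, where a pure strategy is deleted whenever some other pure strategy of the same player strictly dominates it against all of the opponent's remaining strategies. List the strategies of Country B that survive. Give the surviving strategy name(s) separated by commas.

L, M, R

For Country A, East strictly dominates North on the remaining columns (L: 15>12, M: 20>1, R: 16>5); eliminate North.
Country A's strategy South is strictly dominated by East (L: 15>9, M: 20>19, R: 16>0) and is removed.
Among the remaining strategies, none is strictly dominated by another pure strategy of the same player, so the elimination stops.
Surviving strategies — Country A: {East, West}; Country B: {L, M, R}.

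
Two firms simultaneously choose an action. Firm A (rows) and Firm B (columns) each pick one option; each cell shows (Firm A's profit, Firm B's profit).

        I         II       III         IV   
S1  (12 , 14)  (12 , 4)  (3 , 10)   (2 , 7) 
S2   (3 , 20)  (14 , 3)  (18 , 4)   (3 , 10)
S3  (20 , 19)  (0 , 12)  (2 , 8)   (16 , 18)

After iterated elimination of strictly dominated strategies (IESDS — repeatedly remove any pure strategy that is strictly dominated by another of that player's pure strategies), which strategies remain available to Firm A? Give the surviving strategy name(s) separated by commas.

S3

Firm B's strategy II is strictly dominated by I (S1: 14>4, S2: 20>3, S3: 19>12) and is removed.
Firm B's strategy III is strictly dominated by I (S1: 14>10, S2: 20>4, S3: 19>8) and is removed.
Row S1 is eliminated: S3 beats it against every remaining column (I: 20>12, IV: 16>2).
For Firm A, S3 strictly dominates S2 on the remaining columns (I: 20>3, IV: 16>3); eliminate S2.
For Firm B, I strictly dominates IV on the remaining rows (S3: 19>18); eliminate IV.
Among the remaining strategies, none is strictly dominated by another pure strategy of the same player, so the elimination stops.
Surviving strategies — Firm A: {S3}; Firm B: {I}.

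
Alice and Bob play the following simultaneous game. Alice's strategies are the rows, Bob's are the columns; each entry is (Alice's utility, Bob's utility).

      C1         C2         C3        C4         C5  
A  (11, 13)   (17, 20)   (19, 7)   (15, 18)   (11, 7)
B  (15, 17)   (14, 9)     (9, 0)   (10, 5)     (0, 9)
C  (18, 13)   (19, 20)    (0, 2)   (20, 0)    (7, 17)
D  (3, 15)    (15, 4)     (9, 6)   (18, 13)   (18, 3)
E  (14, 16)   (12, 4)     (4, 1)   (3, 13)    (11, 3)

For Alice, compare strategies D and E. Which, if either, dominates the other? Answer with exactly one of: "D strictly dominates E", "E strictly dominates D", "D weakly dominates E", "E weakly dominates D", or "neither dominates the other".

D's payoffs vs E's, by Bob's action — C1: 3<14, C2: 15>12, C3: 9>4, C4: 18>3, C5: 18>11.
D does better at C2, C3, C4, C5 but worse at C1; neither strategy dominates the other.

neither dominates the other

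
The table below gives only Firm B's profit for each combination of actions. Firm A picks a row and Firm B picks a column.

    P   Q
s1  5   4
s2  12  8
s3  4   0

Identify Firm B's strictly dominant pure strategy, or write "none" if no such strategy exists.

P

P vs Q: s1: 5>4, s2: 12>8, s3: 4>0.
P strictly beats every other strategy against every opponent action, so it is strictly dominant.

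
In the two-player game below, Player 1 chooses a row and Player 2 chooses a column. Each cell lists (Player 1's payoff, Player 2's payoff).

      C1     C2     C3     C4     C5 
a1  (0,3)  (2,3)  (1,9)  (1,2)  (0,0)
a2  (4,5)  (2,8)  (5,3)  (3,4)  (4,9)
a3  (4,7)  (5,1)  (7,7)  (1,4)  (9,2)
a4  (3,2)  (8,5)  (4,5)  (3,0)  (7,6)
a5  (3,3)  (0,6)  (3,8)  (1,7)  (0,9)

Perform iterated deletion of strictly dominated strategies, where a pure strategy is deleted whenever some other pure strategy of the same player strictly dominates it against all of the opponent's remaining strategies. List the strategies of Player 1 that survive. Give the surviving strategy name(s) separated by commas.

a2, a3

Player 1's strategy a1 is strictly dominated by a4 (C1: 3>0, C2: 8>2, C3: 4>1, C4: 3>1, C5: 7>0) and is removed.
For Player 1, a2 strictly dominates a5 on the remaining columns (C1: 4>3, C2: 2>0, C3: 5>3, C4: 3>1, C5: 4>0); eliminate a5.
Column C2 is eliminated: C5 beats it against every remaining row (a2: 9>8, a3: 2>1, a4: 6>5).
For Player 2, C1 strictly dominates C4 on the remaining rows (a2: 5>4, a3: 7>4, a4: 2>0); eliminate C4.
Row a4 is eliminated: a3 beats it against every remaining column (C1: 4>3, C3: 7>4, C5: 9>7).
Among the remaining strategies, none is strictly dominated by another pure strategy of the same player, so the elimination stops.
Surviving strategies — Player 1: {a2, a3}; Player 2: {C1, C3, C5}.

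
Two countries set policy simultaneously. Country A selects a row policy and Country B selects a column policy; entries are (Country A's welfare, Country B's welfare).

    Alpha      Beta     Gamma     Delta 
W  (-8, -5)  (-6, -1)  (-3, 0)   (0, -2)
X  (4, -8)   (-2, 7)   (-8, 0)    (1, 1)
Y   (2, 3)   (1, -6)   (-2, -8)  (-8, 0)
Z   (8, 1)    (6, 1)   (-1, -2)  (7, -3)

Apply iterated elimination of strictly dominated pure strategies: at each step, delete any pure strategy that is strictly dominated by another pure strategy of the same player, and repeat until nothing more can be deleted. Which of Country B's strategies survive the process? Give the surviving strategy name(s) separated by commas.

Alpha, Beta

Row W is eliminated: Z beats it against every remaining column (Alpha: 8>-8, Beta: 6>-6, Gamma: -1>-3, Delta: 7>0).
Row X is eliminated: Z beats it against every remaining column (Alpha: 8>4, Beta: 6>-2, Gamma: -1>-8, Delta: 7>1).
For Country A, Z strictly dominates Y on the remaining columns (Alpha: 8>2, Beta: 6>1, Gamma: -1>-2, Delta: 7>-8); eliminate Y.
Column Gamma is eliminated: Alpha beats it against every remaining row (Z: 1>-2).
For Country B, Alpha strictly dominates Delta on the remaining rows (Z: 1>-3); eliminate Delta.
Among the remaining strategies, none is strictly dominated by another pure strategy of the same player, so the elimination stops.
Surviving strategies — Country A: {Z}; Country B: {Alpha, Beta}.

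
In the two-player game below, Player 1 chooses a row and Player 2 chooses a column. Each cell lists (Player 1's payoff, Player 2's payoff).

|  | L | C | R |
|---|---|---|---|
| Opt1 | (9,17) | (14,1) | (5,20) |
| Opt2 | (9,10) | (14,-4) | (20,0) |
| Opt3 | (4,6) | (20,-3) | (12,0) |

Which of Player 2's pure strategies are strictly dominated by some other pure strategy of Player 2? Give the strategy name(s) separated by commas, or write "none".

C

L is not dominated — it holds its own against C at Opt1 (17>1); R at Opt2 (10>0).
C is strictly dominated by L (Opt1: 17>1, Opt2: 10>-4, Opt3: 6>-3).
Nothing dominates R: L at Opt1 (20>17); C at Opt1 (20>1).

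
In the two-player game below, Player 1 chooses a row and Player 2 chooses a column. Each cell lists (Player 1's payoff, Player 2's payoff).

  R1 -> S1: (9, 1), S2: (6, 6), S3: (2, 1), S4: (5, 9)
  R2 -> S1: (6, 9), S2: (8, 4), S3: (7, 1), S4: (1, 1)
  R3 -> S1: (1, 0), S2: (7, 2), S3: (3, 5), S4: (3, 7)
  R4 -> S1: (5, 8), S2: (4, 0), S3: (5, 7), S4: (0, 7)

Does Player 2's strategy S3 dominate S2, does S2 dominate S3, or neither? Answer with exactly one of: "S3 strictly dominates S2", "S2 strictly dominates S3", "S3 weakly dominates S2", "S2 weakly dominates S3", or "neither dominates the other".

neither dominates the other

S3's payoffs vs S2's, by Player 1's action — R1: 1<6, R2: 1<4, R3: 5>2, R4: 7>0.
S3 does better at R3, R4 but worse at R1, R2; neither strategy dominates the other.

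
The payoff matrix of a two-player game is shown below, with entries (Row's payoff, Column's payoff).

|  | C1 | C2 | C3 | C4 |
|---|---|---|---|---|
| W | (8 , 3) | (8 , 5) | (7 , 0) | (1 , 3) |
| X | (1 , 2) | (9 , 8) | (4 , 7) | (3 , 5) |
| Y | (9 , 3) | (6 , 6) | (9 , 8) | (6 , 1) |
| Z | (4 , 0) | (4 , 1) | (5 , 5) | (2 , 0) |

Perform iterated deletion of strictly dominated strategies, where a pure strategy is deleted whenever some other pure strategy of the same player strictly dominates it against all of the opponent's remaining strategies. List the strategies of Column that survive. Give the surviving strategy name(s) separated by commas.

C2, C3

Row Z is eliminated: Y beats it against every remaining column (C1: 9>4, C2: 6>4, C3: 9>5, C4: 6>2).
Column C1 is eliminated: C2 beats it against every remaining row (W: 5>3, X: 8>2, Y: 6>3).
Column's strategy C4 is strictly dominated by C2 (W: 5>3, X: 8>5, Y: 6>1) and is removed.
Among the remaining strategies, none is strictly dominated by another pure strategy of the same player, so the elimination stops.
Surviving strategies — Row: {W, X, Y}; Column: {C2, C3}.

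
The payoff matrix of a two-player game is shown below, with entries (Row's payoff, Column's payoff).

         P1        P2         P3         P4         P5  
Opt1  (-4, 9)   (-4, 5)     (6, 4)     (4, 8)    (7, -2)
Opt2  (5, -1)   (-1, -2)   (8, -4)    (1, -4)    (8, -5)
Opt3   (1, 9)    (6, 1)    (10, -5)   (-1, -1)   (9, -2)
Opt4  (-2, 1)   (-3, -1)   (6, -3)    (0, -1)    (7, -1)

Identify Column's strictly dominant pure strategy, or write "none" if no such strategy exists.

P1

P1 vs P2: Opt1: 9>5, Opt2: -1>-2, Opt3: 9>1, Opt4: 1>-1.
P1 vs P3: Opt1: 9>4, Opt2: -1>-4, Opt3: 9>-5, Opt4: 1>-3.
P1 vs P4: Opt1: 9>8, Opt2: -1>-4, Opt3: 9>-1, Opt4: 1>-1.
P1 vs P5: Opt1: 9>-2, Opt2: -1>-5, Opt3: 9>-2, Opt4: 1>-1.
P1 strictly beats every other strategy against every opponent action, so it is strictly dominant.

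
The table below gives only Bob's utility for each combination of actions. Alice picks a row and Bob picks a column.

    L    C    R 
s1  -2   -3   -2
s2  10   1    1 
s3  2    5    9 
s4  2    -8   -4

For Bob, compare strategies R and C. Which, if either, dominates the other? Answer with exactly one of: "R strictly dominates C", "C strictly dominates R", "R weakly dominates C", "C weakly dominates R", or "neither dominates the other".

R weakly dominates C

Compare R to C across each choice by Alice: s1: -2>-3, s2: 1=1, s3: 9>5, s4: -4>-8.
R is at least as good everywhere and strictly better somewhere (tied only at s2), so R weakly but not strictly dominates C.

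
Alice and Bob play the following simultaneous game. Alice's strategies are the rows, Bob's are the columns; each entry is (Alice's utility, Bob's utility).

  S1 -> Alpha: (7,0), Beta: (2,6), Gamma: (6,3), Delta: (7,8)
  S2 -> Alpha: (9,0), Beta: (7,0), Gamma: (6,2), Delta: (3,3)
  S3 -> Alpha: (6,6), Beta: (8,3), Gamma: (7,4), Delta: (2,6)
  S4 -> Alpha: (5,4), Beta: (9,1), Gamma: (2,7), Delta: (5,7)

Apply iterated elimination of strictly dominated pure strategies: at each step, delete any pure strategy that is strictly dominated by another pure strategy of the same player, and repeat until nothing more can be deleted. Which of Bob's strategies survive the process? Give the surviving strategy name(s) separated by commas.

Delta

Bob's strategy Beta is strictly dominated by Delta (S1: 8>6, S2: 3>0, S3: 6>3, S4: 7>1) and is removed.
Alice's strategy S4 is strictly dominated by S1 (Alpha: 7>5, Gamma: 6>2, Delta: 7>5) and is removed.
Column Gamma is eliminated: Delta beats it against every remaining row (S1: 8>3, S2: 3>2, S3: 6>4).
For Alice, S1 strictly dominates S3 on the remaining columns (Alpha: 7>6, Delta: 7>2); eliminate S3.
Column Alpha is eliminated: Delta beats it against every remaining row (S1: 8>0, S2: 3>0).
Alice's strategy S2 is strictly dominated by S1 (Delta: 7>3) and is removed.
Among the remaining strategies, none is strictly dominated by another pure strategy of the same player, so the elimination stops.
Surviving strategies — Alice: {S1}; Bob: {Delta}.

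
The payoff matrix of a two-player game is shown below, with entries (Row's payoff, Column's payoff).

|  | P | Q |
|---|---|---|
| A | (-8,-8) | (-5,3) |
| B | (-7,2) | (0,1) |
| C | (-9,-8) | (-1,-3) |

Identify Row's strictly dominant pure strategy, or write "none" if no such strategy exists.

B vs A: P: -7>-8, Q: 0>-5.
B vs C: P: -7>-9, Q: 0>-1.
B strictly beats every other strategy against every opponent action, so it is strictly dominant.

B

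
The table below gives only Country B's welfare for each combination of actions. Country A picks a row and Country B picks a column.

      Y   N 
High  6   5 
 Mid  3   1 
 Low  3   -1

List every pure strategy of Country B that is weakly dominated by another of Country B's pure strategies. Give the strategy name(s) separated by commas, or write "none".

N

Nothing dominates Y: N at High (6>5).
Y weakly dominates N — High: 6>5, Mid: 3>1, Low: 3>-1.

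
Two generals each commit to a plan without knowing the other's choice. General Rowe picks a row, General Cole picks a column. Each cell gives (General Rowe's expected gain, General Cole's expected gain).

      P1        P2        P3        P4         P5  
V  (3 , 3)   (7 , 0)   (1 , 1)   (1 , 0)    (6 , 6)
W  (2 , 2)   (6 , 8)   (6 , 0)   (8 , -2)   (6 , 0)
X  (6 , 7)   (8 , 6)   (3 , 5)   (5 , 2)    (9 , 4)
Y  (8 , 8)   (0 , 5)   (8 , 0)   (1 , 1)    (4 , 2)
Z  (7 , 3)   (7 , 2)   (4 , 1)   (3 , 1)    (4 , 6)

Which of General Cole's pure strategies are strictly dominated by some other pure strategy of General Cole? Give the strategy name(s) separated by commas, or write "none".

P3, P4

P1: no other strategy beats it everywhere (P2 at V (3>0); P3 at V (3>1); P4 at V (3>0); P5 at W (2>0)).
P2 is not dominated — it holds its own against P1 at W (8>2); P3 at W (8>0); P4 at V (0=0); P5 at W (8>0).
P3 is strictly dominated by P1 (V: 3>1, W: 2>0, X: 7>5, Y: 8>0, Z: 3>1).
P4 is strictly dominated by P1 (V: 3>0, W: 2>-2, X: 7>2, Y: 8>1, Z: 3>1).
Nothing dominates P5: P1 at V (6>3); P2 at V (6>0); P3 at V (6>1); P4 at V (6>0).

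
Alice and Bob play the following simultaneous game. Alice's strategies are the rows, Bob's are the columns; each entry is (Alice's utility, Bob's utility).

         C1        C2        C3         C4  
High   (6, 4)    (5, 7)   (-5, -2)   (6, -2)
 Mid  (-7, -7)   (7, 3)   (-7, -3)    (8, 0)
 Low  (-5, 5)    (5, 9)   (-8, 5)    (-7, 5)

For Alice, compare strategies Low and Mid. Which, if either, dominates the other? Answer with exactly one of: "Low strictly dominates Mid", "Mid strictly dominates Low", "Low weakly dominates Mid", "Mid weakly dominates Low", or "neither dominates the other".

Low's payoffs vs Mid's, by Bob's action — C1: -5>-7, C2: 5<7, C3: -8<-7, C4: -7<8.
Low does better at C1 but worse at C2, C3, C4; neither strategy dominates the other.

neither dominates the other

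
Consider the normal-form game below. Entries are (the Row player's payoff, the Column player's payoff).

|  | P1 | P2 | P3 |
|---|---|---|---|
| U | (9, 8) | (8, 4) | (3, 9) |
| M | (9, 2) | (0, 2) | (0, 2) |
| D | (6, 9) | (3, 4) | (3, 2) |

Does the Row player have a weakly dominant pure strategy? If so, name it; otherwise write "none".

U vs M: P1: 9=9, P2: 8>0, P3: 3>0.
U vs D: P1: 9>6, P2: 8>3, P3: 3=3.
U is at least as good as every other strategy against every opponent action, so it is weakly dominant.

U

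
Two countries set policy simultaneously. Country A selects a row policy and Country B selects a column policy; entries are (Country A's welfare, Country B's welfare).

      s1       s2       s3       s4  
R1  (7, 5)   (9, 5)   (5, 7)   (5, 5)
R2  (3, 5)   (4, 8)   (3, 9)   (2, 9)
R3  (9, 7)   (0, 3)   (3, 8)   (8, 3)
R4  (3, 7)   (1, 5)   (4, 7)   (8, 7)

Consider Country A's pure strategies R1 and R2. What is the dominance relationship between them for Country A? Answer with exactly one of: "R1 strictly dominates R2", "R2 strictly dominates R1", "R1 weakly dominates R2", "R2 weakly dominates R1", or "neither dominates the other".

R1 strictly dominates R2

R1's payoffs vs R2's, by Country B's action — s1: 7>3, s2: 9>4, s3: 5>3, s4: 5>2.
Every comparison favours R1, so R1 strictly dominates R2.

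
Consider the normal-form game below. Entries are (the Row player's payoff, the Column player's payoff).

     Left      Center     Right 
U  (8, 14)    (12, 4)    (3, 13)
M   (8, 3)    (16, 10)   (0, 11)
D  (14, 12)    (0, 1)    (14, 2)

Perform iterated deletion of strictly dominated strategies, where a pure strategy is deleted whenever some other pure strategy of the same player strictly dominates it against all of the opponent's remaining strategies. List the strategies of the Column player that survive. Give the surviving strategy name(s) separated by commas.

Left

For the Column player, Right strictly dominates Center on the remaining rows (U: 13>4, M: 11>10, D: 2>1); eliminate Center.
Row U is eliminated: D beats it against every remaining column (Left: 14>8, Right: 14>3).
Row M is eliminated: D beats it against every remaining column (Left: 14>8, Right: 14>0).
The Column player's strategy Right is strictly dominated by Left (D: 12>2) and is removed.
Among the remaining strategies, none is strictly dominated by another pure strategy of the same player, so the elimination stops.
Surviving strategies — the Row player: {D}; the Column player: {Left}.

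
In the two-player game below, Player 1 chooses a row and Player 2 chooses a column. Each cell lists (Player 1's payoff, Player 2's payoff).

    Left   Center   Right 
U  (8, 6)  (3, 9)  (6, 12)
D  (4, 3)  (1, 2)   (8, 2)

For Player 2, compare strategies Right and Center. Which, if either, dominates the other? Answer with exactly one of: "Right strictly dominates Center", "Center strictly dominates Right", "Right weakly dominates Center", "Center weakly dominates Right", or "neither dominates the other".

Right's payoffs vs Center's, by Player 1's action — U: 12>9, D: 2=2.
Right is at least as good everywhere and strictly better somewhere (tied only at D), so Right weakly but not strictly dominates Center.

Right weakly dominates Center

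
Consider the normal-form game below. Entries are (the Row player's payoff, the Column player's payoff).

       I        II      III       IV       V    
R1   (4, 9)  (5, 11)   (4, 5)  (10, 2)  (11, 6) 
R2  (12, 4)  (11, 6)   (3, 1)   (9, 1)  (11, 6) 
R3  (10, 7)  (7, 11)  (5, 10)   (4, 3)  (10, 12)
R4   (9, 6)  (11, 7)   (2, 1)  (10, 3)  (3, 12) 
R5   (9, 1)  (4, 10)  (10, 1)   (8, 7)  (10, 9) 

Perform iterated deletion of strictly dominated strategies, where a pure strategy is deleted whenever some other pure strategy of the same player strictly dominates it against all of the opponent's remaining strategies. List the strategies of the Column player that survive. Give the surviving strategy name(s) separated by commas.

II, V

For the Column player, II strictly dominates I on the remaining rows (R1: 11>9, R2: 6>4, R3: 11>7, R4: 7>6, R5: 10>1); eliminate I.
For the Column player, II strictly dominates III on the remaining rows (R1: 11>5, R2: 6>1, R3: 11>10, R4: 7>1, R5: 10>1); eliminate III.
Row R3 is eliminated: R2 beats it against every remaining column (II: 11>7, IV: 9>4, V: 11>10).
For the Row player, R1 strictly dominates R5 on the remaining columns (II: 5>4, IV: 10>8, V: 11>10); eliminate R5.
The Column player's strategy IV is strictly dominated by II (R1: 11>2, R2: 6>1, R4: 7>3) and is removed.
Among the remaining strategies, none is strictly dominated by another pure strategy of the same player, so the elimination stops.
Surviving strategies — the Row player: {R1, R2, R4}; the Column player: {II, V}.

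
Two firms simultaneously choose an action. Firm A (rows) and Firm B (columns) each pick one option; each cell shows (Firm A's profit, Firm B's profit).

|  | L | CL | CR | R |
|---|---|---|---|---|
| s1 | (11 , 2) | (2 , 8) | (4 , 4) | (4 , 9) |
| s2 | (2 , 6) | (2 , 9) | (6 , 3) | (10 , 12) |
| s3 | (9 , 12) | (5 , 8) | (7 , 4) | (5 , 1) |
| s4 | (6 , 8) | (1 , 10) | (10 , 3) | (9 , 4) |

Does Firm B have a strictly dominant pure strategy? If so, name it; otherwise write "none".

L fails to dominate CL at s1 (2<8).
CL fails to dominate L at s3 (8<12).
CR fails to dominate L at s2 (3<6).
R fails to dominate L at s3 (1<12).
No single strategy dominates all the others.

none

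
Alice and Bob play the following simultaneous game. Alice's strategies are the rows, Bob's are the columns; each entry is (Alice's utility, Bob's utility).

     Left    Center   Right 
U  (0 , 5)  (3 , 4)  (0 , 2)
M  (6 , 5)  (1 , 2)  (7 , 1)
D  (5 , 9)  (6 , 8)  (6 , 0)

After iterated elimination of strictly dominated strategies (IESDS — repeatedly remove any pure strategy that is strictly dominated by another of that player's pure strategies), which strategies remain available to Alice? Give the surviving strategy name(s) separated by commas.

Row U is eliminated: D beats it against every remaining column (Left: 5>0, Center: 6>3, Right: 6>0).
For Bob, Left strictly dominates Center on the remaining rows (M: 5>2, D: 9>8); eliminate Center.
For Alice, M strictly dominates D on the remaining columns (Left: 6>5, Right: 7>6); eliminate D.
Column Right is eliminated: Left beats it against every remaining row (M: 5>1).
Among the remaining strategies, none is strictly dominated by another pure strategy of the same player, so the elimination stops.
Surviving strategies — Alice: {M}; Bob: {Left}.

M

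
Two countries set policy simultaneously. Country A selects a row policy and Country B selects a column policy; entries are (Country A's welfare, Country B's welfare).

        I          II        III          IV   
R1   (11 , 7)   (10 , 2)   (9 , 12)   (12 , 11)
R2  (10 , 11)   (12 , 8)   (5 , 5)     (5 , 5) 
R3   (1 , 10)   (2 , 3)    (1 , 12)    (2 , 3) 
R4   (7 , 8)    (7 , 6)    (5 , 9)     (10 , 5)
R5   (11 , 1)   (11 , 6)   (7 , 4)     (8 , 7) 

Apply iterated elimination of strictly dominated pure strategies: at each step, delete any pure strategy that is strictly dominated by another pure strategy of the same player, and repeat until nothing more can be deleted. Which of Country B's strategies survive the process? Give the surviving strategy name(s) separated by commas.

I, II, III, IV

Country A's strategy R3 is strictly dominated by R1 (I: 11>1, II: 10>2, III: 9>1, IV: 12>2) and is removed.
Country A's strategy R4 is strictly dominated by R1 (I: 11>7, II: 10>7, III: 9>5, IV: 12>10) and is removed.
Among the remaining strategies, none is strictly dominated by another pure strategy of the same player, so the elimination stops.
Surviving strategies — Country A: {R1, R2, R5}; Country B: {I, II, III, IV}.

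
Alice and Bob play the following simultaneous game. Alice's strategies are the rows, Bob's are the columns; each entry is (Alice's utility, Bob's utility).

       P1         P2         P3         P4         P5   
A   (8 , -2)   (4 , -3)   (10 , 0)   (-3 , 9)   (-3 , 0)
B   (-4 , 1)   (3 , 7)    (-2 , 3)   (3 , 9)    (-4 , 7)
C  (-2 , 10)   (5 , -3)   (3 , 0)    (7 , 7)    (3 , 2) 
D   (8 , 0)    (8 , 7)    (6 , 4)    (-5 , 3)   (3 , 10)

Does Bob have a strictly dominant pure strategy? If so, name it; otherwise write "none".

none

P1 fails to dominate P2 at B (1<7).
P2 fails to dominate P1 at A (-3<-2).
P3 fails to dominate P1 at C (0<10).
P4 fails to dominate P1 at C (7<10).
P5 fails to dominate P1 at C (2<10).
No single strategy dominates all the others.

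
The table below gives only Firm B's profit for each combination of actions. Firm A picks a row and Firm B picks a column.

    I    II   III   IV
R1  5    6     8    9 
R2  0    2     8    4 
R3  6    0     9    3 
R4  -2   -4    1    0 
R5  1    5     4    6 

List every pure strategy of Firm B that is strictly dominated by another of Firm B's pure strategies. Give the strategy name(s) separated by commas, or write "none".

I, II

I: dominated, since III does at least as well everywhere (R1: 8>5, R2: 8>0, R3: 9>6, R4: 1>-2, R5: 4>1).
IV strictly dominates II — R1: 9>6, R2: 4>2, R3: 3>0, R4: 0>-4, R5: 6>5.
III: no other strategy beats it everywhere (I at R1 (8>5); II at R1 (8>6); IV at R2 (8>4)).
Nothing dominates IV: I at R1 (9>5); II at R1 (9>6); III at R1 (9>8).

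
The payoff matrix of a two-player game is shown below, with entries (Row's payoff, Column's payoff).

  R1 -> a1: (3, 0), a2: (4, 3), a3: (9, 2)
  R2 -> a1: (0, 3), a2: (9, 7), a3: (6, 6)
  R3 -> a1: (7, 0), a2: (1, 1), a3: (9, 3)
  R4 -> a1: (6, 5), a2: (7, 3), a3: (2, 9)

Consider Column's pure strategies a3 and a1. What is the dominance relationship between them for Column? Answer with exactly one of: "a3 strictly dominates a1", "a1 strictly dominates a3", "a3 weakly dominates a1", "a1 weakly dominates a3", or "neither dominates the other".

a3's payoffs vs a1's, by Row's action — R1: 2>0, R2: 6>3, R3: 3>0, R4: 9>5.
a3 gives a strictly higher payoff against each opponent action, so a3 strictly dominates a1.

a3 strictly dominates a1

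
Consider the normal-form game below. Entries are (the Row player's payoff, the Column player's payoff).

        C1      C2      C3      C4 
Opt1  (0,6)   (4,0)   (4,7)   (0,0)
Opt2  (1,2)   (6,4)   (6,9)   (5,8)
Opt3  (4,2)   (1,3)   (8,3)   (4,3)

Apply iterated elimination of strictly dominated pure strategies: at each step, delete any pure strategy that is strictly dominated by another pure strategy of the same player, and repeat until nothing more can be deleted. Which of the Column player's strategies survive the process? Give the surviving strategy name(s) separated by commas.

C2, C3, C4

The Row player's strategy Opt1 is strictly dominated by Opt2 (C1: 1>0, C2: 6>4, C3: 6>4, C4: 5>0) and is removed.
Column C1 is eliminated: C2 beats it against every remaining row (Opt2: 4>2, Opt3: 3>2).
Among the remaining strategies, none is strictly dominated by another pure strategy of the same player, so the elimination stops.
Surviving strategies — the Row player: {Opt2, Opt3}; the Column player: {C2, C3, C4}.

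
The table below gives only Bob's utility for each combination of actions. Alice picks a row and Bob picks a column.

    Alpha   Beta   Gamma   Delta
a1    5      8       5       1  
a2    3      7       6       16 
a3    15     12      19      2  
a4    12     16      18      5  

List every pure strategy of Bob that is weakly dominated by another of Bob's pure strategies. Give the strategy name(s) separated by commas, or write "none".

Gamma weakly dominates Alpha — a1: 5=5, a2: 6>3, a3: 19>15, a4: 18>12.
Nothing dominates Beta: Alpha at a1 (8>5); Gamma at a1 (8>5); Delta at a1 (8>1).
Gamma is not dominated — it holds its own against Alpha at a2 (6>3); Beta at a3 (19>12); Delta at a1 (5>1).
Nothing dominates Delta: Alpha at a2 (16>3); Beta at a2 (16>7); Gamma at a2 (16>6).

Alpha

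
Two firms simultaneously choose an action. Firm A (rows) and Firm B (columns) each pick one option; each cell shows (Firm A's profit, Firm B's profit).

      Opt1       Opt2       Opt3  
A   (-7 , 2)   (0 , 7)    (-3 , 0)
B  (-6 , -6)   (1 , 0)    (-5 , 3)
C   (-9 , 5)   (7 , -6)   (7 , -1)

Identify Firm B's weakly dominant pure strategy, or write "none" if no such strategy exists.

none

Opt1 fails to dominate Opt2 at A (2<7).
Opt2 fails to dominate Opt1 at C (-6<5).
Opt3 fails to dominate Opt1 at A (0<2).
No single strategy dominates all the others.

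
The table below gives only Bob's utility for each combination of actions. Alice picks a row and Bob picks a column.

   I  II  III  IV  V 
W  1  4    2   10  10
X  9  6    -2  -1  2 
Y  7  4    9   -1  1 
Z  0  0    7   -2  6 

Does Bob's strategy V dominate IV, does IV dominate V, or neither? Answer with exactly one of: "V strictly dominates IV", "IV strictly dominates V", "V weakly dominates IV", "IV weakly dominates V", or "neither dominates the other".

V weakly dominates IV

V's payoffs vs IV's, by Alice's action — W: 10=10, X: 2>-1, Y: 1>-1, Z: 6>-2.
V is at least as good everywhere and strictly better somewhere (tied only at W), so V weakly but not strictly dominates IV.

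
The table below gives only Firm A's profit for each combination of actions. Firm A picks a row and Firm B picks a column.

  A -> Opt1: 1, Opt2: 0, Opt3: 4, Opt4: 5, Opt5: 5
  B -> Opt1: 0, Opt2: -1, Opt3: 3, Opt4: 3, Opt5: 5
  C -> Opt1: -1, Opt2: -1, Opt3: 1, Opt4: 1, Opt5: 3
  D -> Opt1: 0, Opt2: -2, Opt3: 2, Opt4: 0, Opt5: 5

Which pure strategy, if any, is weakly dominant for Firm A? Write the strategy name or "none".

A vs B: Opt1: 1>0, Opt2: 0>-1, Opt3: 4>3, Opt4: 5>3, Opt5: 5=5.
A vs C: Opt1: 1>-1, Opt2: 0>-1, Opt3: 4>1, Opt4: 5>1, Opt5: 5>3.
A vs D: Opt1: 1>0, Opt2: 0>-2, Opt3: 4>2, Opt4: 5>0, Opt5: 5=5.
A is at least as good as every other strategy against every opponent action, so it is weakly dominant.

A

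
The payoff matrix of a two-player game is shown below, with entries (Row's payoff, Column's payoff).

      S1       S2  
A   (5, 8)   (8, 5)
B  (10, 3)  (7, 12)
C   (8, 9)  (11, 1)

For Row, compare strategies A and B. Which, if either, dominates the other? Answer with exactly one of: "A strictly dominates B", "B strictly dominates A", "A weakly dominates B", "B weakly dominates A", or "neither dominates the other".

Compare A to B across every action of Column: S1: 5<10, S2: 8>7.
A does better at S2 but worse at S1; neither strategy dominates the other.

neither dominates the other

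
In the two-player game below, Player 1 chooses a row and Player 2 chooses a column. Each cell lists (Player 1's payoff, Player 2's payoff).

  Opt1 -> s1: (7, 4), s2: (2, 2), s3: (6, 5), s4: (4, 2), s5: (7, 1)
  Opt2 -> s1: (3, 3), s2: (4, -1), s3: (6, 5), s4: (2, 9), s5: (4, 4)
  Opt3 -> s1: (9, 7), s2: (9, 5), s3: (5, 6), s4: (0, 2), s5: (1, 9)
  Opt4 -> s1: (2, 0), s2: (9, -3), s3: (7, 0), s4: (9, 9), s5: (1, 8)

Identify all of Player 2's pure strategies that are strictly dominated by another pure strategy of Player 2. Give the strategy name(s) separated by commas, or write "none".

s2

s1 is not dominated — it holds its own against s2 at Opt1 (4>2); s3 at Opt3 (7>6); s4 at Opt1 (4>2); s5 at Opt1 (4>1).
s1 strictly dominates s2 — Opt1: 4>2, Opt2: 3>-1, Opt3: 7>5, Opt4: 0>-3.
s3 is not dominated — it holds its own against s1 at Opt1 (5>4); s2 at Opt1 (5>2); s4 at Opt1 (5>2); s5 at Opt1 (5>1).
Nothing dominates s4: s1 at Opt2 (9>3); s2 at Opt1 (2=2); s3 at Opt2 (9>5); s5 at Opt1 (2>1).
Nothing dominates s5: s1 at Opt2 (4>3); s2 at Opt2 (4>-1); s3 at Opt3 (9>6); s4 at Opt3 (9>2).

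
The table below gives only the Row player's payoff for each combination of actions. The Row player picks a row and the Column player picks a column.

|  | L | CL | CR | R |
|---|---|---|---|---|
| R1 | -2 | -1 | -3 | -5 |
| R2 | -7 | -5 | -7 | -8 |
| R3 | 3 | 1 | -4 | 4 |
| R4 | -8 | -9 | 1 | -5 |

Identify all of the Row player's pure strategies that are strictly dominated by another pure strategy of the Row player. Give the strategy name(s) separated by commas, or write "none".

Nothing dominates R1: R2 at L (-2>-7); R3 at CR (-3>-4); R4 at L (-2>-8).
R2 is strictly dominated by R1 (L: -2>-7, CL: -1>-5, CR: -3>-7, R: -5>-8).
R3 is not dominated — it holds its own against R1 at L (3>-2); R2 at L (3>-7); R4 at L (3>-8).
R4 is not dominated — it holds its own against R1 at CR (1>-3); R2 at CR (1>-7); R3 at CR (1>-4).

R2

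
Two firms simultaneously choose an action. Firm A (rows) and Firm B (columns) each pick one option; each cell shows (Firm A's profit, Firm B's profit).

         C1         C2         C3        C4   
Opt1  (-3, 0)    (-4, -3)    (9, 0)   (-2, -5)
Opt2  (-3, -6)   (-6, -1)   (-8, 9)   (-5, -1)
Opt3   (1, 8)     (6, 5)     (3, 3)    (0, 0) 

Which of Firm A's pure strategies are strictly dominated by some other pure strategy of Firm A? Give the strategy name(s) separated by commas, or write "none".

Opt2

Nothing dominates Opt1: Opt2 at C1 (-3=-3); Opt3 at C3 (9>3).
Opt3 strictly dominates Opt2 — C1: 1>-3, C2: 6>-6, C3: 3>-8, C4: 0>-5.
Opt3: no other strategy beats it everywhere (Opt1 at C1 (1>-3); Opt2 at C1 (1>-3)).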